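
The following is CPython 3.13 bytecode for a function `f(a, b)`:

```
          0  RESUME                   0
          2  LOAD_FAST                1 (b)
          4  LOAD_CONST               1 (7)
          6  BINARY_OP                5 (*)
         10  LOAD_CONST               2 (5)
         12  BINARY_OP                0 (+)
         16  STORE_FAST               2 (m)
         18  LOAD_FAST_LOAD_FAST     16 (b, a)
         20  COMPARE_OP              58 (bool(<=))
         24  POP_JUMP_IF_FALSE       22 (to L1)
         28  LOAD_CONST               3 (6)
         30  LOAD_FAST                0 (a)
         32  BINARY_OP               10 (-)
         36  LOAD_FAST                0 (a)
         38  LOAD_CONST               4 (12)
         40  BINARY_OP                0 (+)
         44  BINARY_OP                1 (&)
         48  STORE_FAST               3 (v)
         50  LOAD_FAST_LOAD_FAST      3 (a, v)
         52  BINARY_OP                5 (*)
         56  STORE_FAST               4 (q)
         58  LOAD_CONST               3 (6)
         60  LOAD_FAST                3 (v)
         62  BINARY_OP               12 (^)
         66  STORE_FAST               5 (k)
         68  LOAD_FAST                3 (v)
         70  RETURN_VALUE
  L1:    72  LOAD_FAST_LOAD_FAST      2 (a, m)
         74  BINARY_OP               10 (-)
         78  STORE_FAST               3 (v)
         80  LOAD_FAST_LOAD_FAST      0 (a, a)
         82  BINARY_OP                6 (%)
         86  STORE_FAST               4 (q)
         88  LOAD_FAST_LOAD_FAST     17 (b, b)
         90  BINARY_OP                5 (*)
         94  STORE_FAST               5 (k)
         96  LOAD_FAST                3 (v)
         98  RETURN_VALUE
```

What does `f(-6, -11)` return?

LOAD_FAST b → push -11. Stack: [-11]
LOAD_CONST → push 7. Stack: [-11, 7]
BINARY_OP * → -11 * 7 = -77. Stack: [-77]
LOAD_CONST → push 5. Stack: [-77, 5]
BINARY_OP + → -77 + 5 = -72. Stack: [-72]
STORE_FAST m → m=-72. Stack: []
LOAD_FAST_LOAD_FAST b,a → push -11,-6. Stack: [-11, -6]
COMPARE_OP bool(<=) → -11 vs -6 = True. Stack: [True]
POP_JUMP_IF_FALSE → pop True; no jump. Stack: []
LOAD_CONST → push 6. Stack: [6]
LOAD_FAST a → push -6. Stack: [6, -6]
BINARY_OP - → 6 - -6 = 12. Stack: [12]
LOAD_FAST a → push -6. Stack: [12, -6]
LOAD_CONST → push 12. Stack: [12, -6, 12]
BINARY_OP + → -6 + 12 = 6. Stack: [12, 6]
BINARY_OP & → 12 & 6 = 4. Stack: [4]
STORE_FAST v → v=4. Stack: []
LOAD_FAST_LOAD_FAST a,v → push -6,4. Stack: [-6, 4]
BINARY_OP * → -6 * 4 = -24. Stack: [-24]
STORE_FAST q → q=-24. Stack: []
LOAD_CONST → push 6. Stack: [6]
LOAD_FAST v → push 4. Stack: [6, 4]
BINARY_OP ^ → 6 ^ 4 = 2. Stack: [2]
STORE_FAST k → k=2. Stack: []
LOAD_FAST v → push 4. Stack: [4]
RETURN_VALUE → return 4.

4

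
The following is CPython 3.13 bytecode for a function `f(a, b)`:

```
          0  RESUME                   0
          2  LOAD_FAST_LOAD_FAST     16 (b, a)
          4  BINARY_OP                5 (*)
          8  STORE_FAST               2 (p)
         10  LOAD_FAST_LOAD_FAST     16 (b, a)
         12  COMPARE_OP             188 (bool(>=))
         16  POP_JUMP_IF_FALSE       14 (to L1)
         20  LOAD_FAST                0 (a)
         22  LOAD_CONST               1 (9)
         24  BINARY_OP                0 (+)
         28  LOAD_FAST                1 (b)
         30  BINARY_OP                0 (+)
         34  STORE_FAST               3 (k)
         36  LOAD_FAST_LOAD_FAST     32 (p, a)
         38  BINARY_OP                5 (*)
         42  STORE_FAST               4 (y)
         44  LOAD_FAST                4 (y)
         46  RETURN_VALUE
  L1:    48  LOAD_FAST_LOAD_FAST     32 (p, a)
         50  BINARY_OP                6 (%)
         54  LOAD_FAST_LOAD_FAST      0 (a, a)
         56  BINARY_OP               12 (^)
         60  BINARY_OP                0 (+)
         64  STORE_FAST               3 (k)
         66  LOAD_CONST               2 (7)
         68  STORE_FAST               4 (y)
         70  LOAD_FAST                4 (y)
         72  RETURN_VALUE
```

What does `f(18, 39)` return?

LOAD_FAST_LOAD_FAST b,a → push 39,18. Stack: [39, 18]
BINARY_OP * → 39 * 18 = 702. Stack: [702]
STORE_FAST p → p=702. Stack: []
LOAD_FAST_LOAD_FAST b,a → push 39,18. Stack: [39, 18]
COMPARE_OP bool(>=) → 39 vs 18 = True. Stack: [True]
POP_JUMP_IF_FALSE → pop True; no jump. Stack: []
LOAD_FAST a → push 18. Stack: [18]
LOAD_CONST → push 9. Stack: [18, 9]
BINARY_OP + → 18 + 9 = 27. Stack: [27]
LOAD_FAST b → push 39. Stack: [27, 39]
BINARY_OP + → 27 + 39 = 66. Stack: [66]
STORE_FAST k → k=66. Stack: []
LOAD_FAST_LOAD_FAST p,a → push 702,18. Stack: [702, 18]
BINARY_OP * → 702 * 18 = 12636. Stack: [12636]
STORE_FAST y → y=12636. Stack: []
LOAD_FAST y → push 12636. Stack: [12636]
RETURN_VALUE → return 12636.

12636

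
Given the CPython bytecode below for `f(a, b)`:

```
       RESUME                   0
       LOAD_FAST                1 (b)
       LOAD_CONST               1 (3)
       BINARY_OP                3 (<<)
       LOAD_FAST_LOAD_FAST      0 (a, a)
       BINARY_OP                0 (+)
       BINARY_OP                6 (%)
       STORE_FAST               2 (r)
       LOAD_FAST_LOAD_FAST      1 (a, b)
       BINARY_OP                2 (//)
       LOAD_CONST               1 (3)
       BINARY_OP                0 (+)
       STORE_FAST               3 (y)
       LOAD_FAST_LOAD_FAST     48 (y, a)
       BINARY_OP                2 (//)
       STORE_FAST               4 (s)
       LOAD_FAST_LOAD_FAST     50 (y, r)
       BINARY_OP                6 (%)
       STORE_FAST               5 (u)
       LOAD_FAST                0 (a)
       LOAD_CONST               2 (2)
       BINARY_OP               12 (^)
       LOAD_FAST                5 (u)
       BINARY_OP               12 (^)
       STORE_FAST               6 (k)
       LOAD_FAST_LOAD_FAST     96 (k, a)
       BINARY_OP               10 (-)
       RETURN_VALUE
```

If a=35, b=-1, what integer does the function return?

LOAD_FAST b → push -1. Stack: [-1]
LOAD_CONST → push 3. Stack: [-1, 3]
BINARY_OP << → -1 << 3 = -8. Stack: [-8]
LOAD_FAST_LOAD_FAST a,a → push 35,35. Stack: [-8, 35, 35]
BINARY_OP + → 35 + 35 = 70. Stack: [-8, 70]
BINARY_OP % → -8 % 70 = 62. Stack: [62]
STORE_FAST r → r=62. Stack: []
LOAD_FAST_LOAD_FAST a,b → push 35,-1. Stack: [35, -1]
BINARY_OP // → 35 // -1 = -35. Stack: [-35]
LOAD_CONST → push 3. Stack: [-35, 3]
BINARY_OP + → -35 + 3 = -32. Stack: [-32]
STORE_FAST y → y=-32. Stack: []
LOAD_FAST_LOAD_FAST y,a → push -32,35. Stack: [-32, 35]
BINARY_OP // → -32 // 35 = -1. Stack: [-1]
STORE_FAST s → s=-1. Stack: []
LOAD_FAST_LOAD_FAST y,r → push -32,62. Stack: [-32, 62]
BINARY_OP % → -32 % 62 = 30. Stack: [30]
STORE_FAST u → u=30. Stack: []
LOAD_FAST a → push 35. Stack: [35]
LOAD_CONST → push 2. Stack: [35, 2]
BINARY_OP ^ → 35 ^ 2 = 33. Stack: [33]
LOAD_FAST u → push 30. Stack: [33, 30]
BINARY_OP ^ → 33 ^ 30 = 63. Stack: [63]
STORE_FAST k → k=63. Stack: []
LOAD_FAST_LOAD_FAST k,a → push 63,35. Stack: [63, 35]
BINARY_OP - → 63 - 35 = 28. Stack: [28]
RETURN_VALUE → return 28.

28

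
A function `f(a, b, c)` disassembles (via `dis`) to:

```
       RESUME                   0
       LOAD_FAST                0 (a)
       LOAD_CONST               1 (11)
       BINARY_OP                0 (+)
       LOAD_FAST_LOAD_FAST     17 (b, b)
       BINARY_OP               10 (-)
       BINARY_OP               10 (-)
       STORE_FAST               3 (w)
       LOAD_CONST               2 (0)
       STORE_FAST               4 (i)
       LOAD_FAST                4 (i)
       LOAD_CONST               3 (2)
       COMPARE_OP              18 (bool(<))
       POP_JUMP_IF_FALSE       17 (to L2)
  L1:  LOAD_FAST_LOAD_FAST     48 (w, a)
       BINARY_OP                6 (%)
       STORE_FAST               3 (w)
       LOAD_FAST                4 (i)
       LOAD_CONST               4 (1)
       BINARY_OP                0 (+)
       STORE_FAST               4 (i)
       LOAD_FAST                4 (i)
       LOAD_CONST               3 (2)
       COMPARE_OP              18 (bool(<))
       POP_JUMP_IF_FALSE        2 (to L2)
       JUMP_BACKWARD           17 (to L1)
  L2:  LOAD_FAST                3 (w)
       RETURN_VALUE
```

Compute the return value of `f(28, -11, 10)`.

LOAD_FAST a → push 28. Stack: [28]
LOAD_CONST → push 11. Stack: [28, 11]
BINARY_OP + → 28 + 11 = 39. Stack: [39]
LOAD_FAST_LOAD_FAST b,b → push -11,-11. Stack: [39, -11, -11]
BINARY_OP - → -11 - -11 = 0. Stack: [39, 0]
BINARY_OP - → 39 - 0 = 39. Stack: [39]
STORE_FAST w → w=39. Stack: []
LOAD_CONST → push 0. Stack: [0]
STORE_FAST i → i=0. Stack: []
LOAD_FAST i → push 0. Stack: [0]
LOAD_CONST → push 2. Stack: [0, 2]
COMPARE_OP bool(<) → 0 vs 2 = True. Stack: [True]
POP_JUMP_IF_FALSE → pop True; no jump. Stack: []
LOAD_FAST_LOAD_FAST w,a → push 39,28. Stack: [39, 28]
BINARY_OP % → 39 % 28 = 11. Stack: [11]
STORE_FAST w → w=11. Stack: []
LOAD_FAST i → push 0. Stack: [0]
LOAD_CONST → push 1. Stack: [0, 1]
BINARY_OP + → 0 + 1 = 1. Stack: [1]
STORE_FAST i → i=1. Stack: []
LOAD_FAST i → push 1. Stack: [1]
LOAD_CONST → push 2. Stack: [1, 2]
COMPARE_OP bool(<) → 1 vs 2 = True. Stack: [True]
POP_JUMP_IF_FALSE → pop True; no jump. Stack: []
LOAD_FAST_LOAD_FAST w,a → push 11,28. Stack: [11, 28]
BINARY_OP % → 11 % 28 = 11. Stack: [11]
STORE_FAST w → w=11. Stack: []
LOAD_FAST i → push 1. Stack: [1]
LOAD_CONST → push 1. Stack: [1, 1]
BINARY_OP + → 1 + 1 = 2. Stack: [2]
STORE_FAST i → i=2. Stack: []
LOAD_FAST i → push 2. Stack: [2]
LOAD_CONST → push 2. Stack: [2, 2]
COMPARE_OP bool(<) → 2 vs 2 = False. Stack: [False]
POP_JUMP_IF_FALSE → pop False; jump. Stack: []
LOAD_FAST w → push 11. Stack: [11]
RETURN_VALUE → return 11.

11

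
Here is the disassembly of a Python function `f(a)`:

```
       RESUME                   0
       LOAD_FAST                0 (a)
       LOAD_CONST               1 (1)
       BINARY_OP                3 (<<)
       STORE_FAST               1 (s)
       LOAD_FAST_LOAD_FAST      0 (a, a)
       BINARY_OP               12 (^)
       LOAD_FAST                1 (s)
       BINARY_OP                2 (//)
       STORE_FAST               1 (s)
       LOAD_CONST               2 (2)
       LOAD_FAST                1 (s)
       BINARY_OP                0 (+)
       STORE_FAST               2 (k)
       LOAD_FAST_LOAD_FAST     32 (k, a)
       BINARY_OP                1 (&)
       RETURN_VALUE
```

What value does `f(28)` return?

LOAD_FAST a → push 28. Stack: [28]
LOAD_CONST → push 1. Stack: [28, 1]
BINARY_OP << → 28 << 1 = 56. Stack: [56]
STORE_FAST s → s=56. Stack: []
LOAD_FAST_LOAD_FAST a,a → push 28,28. Stack: [28, 28]
BINARY_OP ^ → 28 ^ 28 = 0. Stack: [0]
LOAD_FAST s → push 56. Stack: [0, 56]
BINARY_OP // → 0 // 56 = 0. Stack: [0]
STORE_FAST s → s=0. Stack: []
LOAD_CONST → push 2. Stack: [2]
LOAD_FAST s → push 0. Stack: [2, 0]
BINARY_OP + → 2 + 0 = 2. Stack: [2]
STORE_FAST k → k=2. Stack: []
LOAD_FAST_LOAD_FAST k,a → push 2,28. Stack: [2, 28]
BINARY_OP & → 2 & 28 = 0. Stack: [0]
RETURN_VALUE → return 0.

0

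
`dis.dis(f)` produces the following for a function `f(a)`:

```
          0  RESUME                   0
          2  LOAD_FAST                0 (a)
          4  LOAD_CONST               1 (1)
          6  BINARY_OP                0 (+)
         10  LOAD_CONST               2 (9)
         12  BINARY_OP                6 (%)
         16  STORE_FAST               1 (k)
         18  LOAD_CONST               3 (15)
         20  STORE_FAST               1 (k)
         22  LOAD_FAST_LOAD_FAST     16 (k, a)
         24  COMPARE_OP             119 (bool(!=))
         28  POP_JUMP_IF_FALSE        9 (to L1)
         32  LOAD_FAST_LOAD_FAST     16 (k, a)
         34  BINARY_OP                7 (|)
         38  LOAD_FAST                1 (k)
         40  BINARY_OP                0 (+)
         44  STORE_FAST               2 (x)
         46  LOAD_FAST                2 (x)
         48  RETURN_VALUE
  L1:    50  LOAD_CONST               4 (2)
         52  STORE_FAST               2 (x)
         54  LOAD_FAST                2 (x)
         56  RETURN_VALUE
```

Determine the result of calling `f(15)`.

2

LOAD_FAST a → push 15. Stack: [15]
LOAD_CONST → push 1. Stack: [15, 1]
BINARY_OP + → 15 + 1 = 16. Stack: [16]
LOAD_CONST → push 9. Stack: [16, 9]
BINARY_OP % → 16 % 9 = 7. Stack: [7]
STORE_FAST k → k=7. Stack: []
LOAD_CONST → push 15. Stack: [15]
STORE_FAST k → k=15. Stack: []
LOAD_FAST_LOAD_FAST k,a → push 15,15. Stack: [15, 15]
COMPARE_OP bool(!=) → 15 vs 15 = False. Stack: [False]
POP_JUMP_IF_FALSE → pop False; jump. Stack: []
LOAD_CONST → push 2. Stack: [2]
STORE_FAST x → x=2. Stack: []
LOAD_FAST x → push 2. Stack: [2]
RETURN_VALUE → return 2.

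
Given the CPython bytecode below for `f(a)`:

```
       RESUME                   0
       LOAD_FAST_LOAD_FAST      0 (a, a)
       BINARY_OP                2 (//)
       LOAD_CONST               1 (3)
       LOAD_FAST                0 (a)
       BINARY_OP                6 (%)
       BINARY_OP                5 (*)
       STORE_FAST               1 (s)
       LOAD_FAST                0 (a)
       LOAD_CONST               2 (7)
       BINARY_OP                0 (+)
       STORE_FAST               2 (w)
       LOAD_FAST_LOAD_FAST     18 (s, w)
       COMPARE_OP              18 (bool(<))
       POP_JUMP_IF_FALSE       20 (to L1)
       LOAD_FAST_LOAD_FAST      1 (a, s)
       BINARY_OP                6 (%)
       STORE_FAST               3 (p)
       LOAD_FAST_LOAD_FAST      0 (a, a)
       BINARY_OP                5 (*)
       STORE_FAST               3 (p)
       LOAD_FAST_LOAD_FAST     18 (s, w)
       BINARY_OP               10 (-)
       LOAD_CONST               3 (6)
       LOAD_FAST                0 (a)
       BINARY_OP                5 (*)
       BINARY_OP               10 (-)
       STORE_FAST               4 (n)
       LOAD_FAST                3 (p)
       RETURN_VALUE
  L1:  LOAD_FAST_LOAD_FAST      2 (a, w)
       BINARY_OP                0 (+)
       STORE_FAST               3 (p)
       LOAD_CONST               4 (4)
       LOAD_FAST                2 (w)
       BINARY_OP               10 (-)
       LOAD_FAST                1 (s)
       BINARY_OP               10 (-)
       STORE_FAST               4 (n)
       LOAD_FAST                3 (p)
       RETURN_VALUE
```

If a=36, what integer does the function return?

1296

LOAD_FAST_LOAD_FAST a,a → push 36,36. Stack: [36, 36]
BINARY_OP // → 36 // 36 = 1. Stack: [1]
LOAD_CONST → push 3. Stack: [1, 3]
LOAD_FAST a → push 36. Stack: [1, 3, 36]
BINARY_OP % → 3 % 36 = 3. Stack: [1, 3]
BINARY_OP * → 1 * 3 = 3. Stack: [3]
STORE_FAST s → s=3. Stack: []
LOAD_FAST a → push 36. Stack: [36]
LOAD_CONST → push 7. Stack: [36, 7]
BINARY_OP + → 36 + 7 = 43. Stack: [43]
STORE_FAST w → w=43. Stack: []
LOAD_FAST_LOAD_FAST s,w → push 3,43. Stack: [3, 43]
COMPARE_OP bool(<) → 3 vs 43 = True. Stack: [True]
POP_JUMP_IF_FALSE → pop True; no jump. Stack: []
LOAD_FAST_LOAD_FAST a,s → push 36,3. Stack: [36, 3]
BINARY_OP % → 36 % 3 = 0. Stack: [0]
STORE_FAST p → p=0. Stack: []
LOAD_FAST_LOAD_FAST a,a → push 36,36. Stack: [36, 36]
BINARY_OP * → 36 * 36 = 1296. Stack: [1296]
STORE_FAST p → p=1296. Stack: []
LOAD_FAST_LOAD_FAST s,w → push 3,43. Stack: [3, 43]
BINARY_OP - → 3 - 43 = -40. Stack: [-40]
LOAD_CONST → push 6. Stack: [-40, 6]
LOAD_FAST a → push 36. Stack: [-40, 6, 36]
BINARY_OP * → 6 * 36 = 216. Stack: [-40, 216]
BINARY_OP - → -40 - 216 = -256. Stack: [-256]
STORE_FAST n → n=-256. Stack: []
LOAD_FAST p → push 1296. Stack: [1296]
RETURN_VALUE → return 1296.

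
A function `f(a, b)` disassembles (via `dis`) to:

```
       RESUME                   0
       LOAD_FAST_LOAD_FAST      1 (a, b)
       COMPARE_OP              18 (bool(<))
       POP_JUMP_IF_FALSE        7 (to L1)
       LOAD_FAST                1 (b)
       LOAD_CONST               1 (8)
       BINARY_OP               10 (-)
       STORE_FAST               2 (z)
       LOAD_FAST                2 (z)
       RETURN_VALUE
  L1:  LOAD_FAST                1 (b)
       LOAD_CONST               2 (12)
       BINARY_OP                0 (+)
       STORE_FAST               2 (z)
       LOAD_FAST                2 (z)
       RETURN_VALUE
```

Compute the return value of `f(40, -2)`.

10

LOAD_FAST_LOAD_FAST a,b → push 40,-2. Stack: [40, -2]
COMPARE_OP bool(<) → 40 vs -2 = False. Stack: [False]
POP_JUMP_IF_FALSE → pop False; jump. Stack: []
LOAD_FAST b → push -2. Stack: [-2]
LOAD_CONST → push 12. Stack: [-2, 12]
BINARY_OP + → -2 + 12 = 10. Stack: [10]
STORE_FAST z → z=10. Stack: []
LOAD_FAST z → push 10. Stack: [10]
RETURN_VALUE → return 10.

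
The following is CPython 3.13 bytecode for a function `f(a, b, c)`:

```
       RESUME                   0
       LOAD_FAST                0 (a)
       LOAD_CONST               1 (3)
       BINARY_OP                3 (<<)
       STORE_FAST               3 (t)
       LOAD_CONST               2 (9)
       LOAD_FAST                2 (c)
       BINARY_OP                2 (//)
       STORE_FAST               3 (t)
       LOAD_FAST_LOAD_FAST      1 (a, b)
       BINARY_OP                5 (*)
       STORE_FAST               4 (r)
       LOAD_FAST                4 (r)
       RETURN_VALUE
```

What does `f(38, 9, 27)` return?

LOAD_FAST a → push 38. Stack: [38]
LOAD_CONST → push 3. Stack: [38, 3]
BINARY_OP << → 38 << 3 = 304. Stack: [304]
STORE_FAST t → t=304. Stack: []
LOAD_CONST → push 9. Stack: [9]
LOAD_FAST c → push 27. Stack: [9, 27]
BINARY_OP // → 9 // 27 = 0. Stack: [0]
STORE_FAST t → t=0. Stack: []
LOAD_FAST_LOAD_FAST a,b → push 38,9. Stack: [38, 9]
BINARY_OP * → 38 * 9 = 342. Stack: [342]
STORE_FAST r → r=342. Stack: []
LOAD_FAST r → push 342. Stack: [342]
RETURN_VALUE → return 342.

342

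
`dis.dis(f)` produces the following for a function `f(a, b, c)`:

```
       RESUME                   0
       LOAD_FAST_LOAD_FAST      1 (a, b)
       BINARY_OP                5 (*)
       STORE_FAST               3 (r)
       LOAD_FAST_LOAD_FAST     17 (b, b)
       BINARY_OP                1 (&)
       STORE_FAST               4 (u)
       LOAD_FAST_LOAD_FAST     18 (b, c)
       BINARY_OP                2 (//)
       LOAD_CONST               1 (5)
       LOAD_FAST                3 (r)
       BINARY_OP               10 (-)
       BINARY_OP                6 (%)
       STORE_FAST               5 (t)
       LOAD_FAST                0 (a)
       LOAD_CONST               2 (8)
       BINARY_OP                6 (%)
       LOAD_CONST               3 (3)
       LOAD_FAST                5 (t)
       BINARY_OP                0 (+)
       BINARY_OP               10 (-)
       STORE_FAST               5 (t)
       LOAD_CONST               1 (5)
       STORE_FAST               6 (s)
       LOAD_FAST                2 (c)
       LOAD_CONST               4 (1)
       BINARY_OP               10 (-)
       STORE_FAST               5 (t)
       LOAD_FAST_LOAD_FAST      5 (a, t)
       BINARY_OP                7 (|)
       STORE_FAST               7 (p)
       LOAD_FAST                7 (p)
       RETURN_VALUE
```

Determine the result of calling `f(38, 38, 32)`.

LOAD_FAST_LOAD_FAST a,b → push 38,38. Stack: [38, 38]
BINARY_OP * → 38 * 38 = 1444. Stack: [1444]
STORE_FAST r → r=1444. Stack: []
LOAD_FAST_LOAD_FAST b,b → push 38,38. Stack: [38, 38]
BINARY_OP & → 38 & 38 = 38. Stack: [38]
STORE_FAST u → u=38. Stack: []
LOAD_FAST_LOAD_FAST b,c → push 38,32. Stack: [38, 32]
BINARY_OP // → 38 // 32 = 1. Stack: [1]
LOAD_CONST → push 5. Stack: [1, 5]
LOAD_FAST r → push 1444. Stack: [1, 5, 1444]
BINARY_OP - → 5 - 1444 = -1439. Stack: [1, -1439]
BINARY_OP % → 1 % -1439 = -1438. Stack: [-1438]
STORE_FAST t → t=-1438. Stack: []
LOAD_FAST a → push 38. Stack: [38]
LOAD_CONST → push 8. Stack: [38, 8]
BINARY_OP % → 38 % 8 = 6. Stack: [6]
LOAD_CONST → push 3. Stack: [6, 3]
LOAD_FAST t → push -1438. Stack: [6, 3, -1438]
BINARY_OP + → 3 + -1438 = -1435. Stack: [6, -1435]
BINARY_OP - → 6 - -1435 = 1441. Stack: [1441]
STORE_FAST t → t=1441. Stack: []
LOAD_CONST → push 5. Stack: [5]
STORE_FAST s → s=5. Stack: []
LOAD_FAST c → push 32. Stack: [32]
LOAD_CONST → push 1. Stack: [32, 1]
BINARY_OP - → 32 - 1 = 31. Stack: [31]
STORE_FAST t → t=31. Stack: []
LOAD_FAST_LOAD_FAST a,t → push 38,31. Stack: [38, 31]
BINARY_OP | → 38 | 31 = 63. Stack: [63]
STORE_FAST p → p=63. Stack: []
LOAD_FAST p → push 63. Stack: [63]
RETURN_VALUE → return 63.

63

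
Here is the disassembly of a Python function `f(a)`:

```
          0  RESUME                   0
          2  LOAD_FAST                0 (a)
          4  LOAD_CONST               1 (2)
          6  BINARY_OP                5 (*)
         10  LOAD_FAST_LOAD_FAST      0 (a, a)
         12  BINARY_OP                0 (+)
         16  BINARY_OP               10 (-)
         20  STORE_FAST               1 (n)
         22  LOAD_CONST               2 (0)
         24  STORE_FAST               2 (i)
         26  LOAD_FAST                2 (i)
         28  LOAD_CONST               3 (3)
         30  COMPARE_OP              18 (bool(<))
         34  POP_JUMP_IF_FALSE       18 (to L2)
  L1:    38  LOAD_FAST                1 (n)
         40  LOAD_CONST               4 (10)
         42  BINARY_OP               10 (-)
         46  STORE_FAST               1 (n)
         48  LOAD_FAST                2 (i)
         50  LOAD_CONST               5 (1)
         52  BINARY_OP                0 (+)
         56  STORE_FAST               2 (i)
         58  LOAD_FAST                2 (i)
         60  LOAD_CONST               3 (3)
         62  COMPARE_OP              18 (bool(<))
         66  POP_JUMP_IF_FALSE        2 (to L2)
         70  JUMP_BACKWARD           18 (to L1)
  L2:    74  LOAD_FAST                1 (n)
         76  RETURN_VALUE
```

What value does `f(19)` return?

-30

LOAD_FAST a → push 19. Stack: [19]
LOAD_CONST → push 2. Stack: [19, 2]
BINARY_OP * → 19 * 2 = 38. Stack: [38]
LOAD_FAST_LOAD_FAST a,a → push 19,19. Stack: [38, 19, 19]
BINARY_OP + → 19 + 19 = 38. Stack: [38, 38]
BINARY_OP - → 38 - 38 = 0. Stack: [0]
STORE_FAST n → n=0. Stack: []
LOAD_CONST → push 0. Stack: [0]
STORE_FAST i → i=0. Stack: []
LOAD_FAST i → push 0. Stack: [0]
LOAD_CONST → push 3. Stack: [0, 3]
COMPARE_OP bool(<) → 0 vs 3 = True. Stack: [True]
POP_JUMP_IF_FALSE → pop True; no jump. Stack: []
LOAD_FAST n → push 0. Stack: [0]
LOAD_CONST → push 10. Stack: [0, 10]
BINARY_OP - → 0 - 10 = -10. Stack: [-10]
STORE_FAST n → n=-10. Stack: []
LOAD_FAST i → push 0. Stack: [0]
LOAD_CONST → push 1. Stack: [0, 1]
BINARY_OP + → 0 + 1 = 1. Stack: [1]
STORE_FAST i → i=1. Stack: []
LOAD_FAST i → push 1. Stack: [1]
LOAD_CONST → push 3. Stack: [1, 3]
COMPARE_OP bool(<) → 1 vs 3 = True. Stack: [True]
POP_JUMP_IF_FALSE → pop True; no jump. Stack: []
LOAD_FAST n → push -10. Stack: [-10]
LOAD_CONST → push 10. Stack: [-10, 10]
BINARY_OP - → -10 - 10 = -20. Stack: [-20]
STORE_FAST n → n=-20. Stack: []
LOAD_FAST i → push 1. Stack: [1]
LOAD_CONST → push 1. Stack: [1, 1]
BINARY_OP + → 1 + 1 = 2. Stack: [2]
STORE_FAST i → i=2. Stack: []
LOAD_FAST i → push 2. Stack: [2]
LOAD_CONST → push 3. Stack: [2, 3]
COMPARE_OP bool(<) → 2 vs 3 = True. Stack: [True]
POP_JUMP_IF_FALSE → pop True; no jump. Stack: []
LOAD_FAST n → push -20. Stack: [-20]
LOAD_CONST → push 10. Stack: [-20, 10]
BINARY_OP - → -20 - 10 = -30. Stack: [-30]
STORE_FAST n → n=-30. Stack: []
LOAD_FAST i → push 2. Stack: [2]
LOAD_CONST → push 1. Stack: [2, 1]
BINARY_OP + → 2 + 1 = 3. Stack: [3]
STORE_FAST i → i=3. Stack: []
LOAD_FAST i → push 3. Stack: [3]
LOAD_CONST → push 3. Stack: [3, 3]
COMPARE_OP bool(<) → 3 vs 3 = False. Stack: [False]
POP_JUMP_IF_FALSE → pop False; jump. Stack: []
LOAD_FAST n → push -30. Stack: [-30]
RETURN_VALUE → return -30.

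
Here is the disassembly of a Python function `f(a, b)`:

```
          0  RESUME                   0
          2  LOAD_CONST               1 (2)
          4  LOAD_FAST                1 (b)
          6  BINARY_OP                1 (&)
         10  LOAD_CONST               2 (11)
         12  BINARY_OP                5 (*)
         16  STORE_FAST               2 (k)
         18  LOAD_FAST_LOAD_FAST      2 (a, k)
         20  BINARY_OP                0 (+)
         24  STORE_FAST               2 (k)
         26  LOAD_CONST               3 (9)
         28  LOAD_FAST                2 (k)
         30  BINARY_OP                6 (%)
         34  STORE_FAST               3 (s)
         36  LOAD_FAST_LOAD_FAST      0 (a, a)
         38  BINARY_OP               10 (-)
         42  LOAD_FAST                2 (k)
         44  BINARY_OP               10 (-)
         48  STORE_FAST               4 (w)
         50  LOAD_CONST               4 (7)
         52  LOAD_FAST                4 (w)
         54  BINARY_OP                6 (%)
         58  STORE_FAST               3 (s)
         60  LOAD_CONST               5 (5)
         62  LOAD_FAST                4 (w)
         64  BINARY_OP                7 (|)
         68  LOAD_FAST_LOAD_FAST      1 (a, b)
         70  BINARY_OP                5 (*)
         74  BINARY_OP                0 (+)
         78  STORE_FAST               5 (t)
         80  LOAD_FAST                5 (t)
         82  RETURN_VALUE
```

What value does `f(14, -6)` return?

LOAD_CONST → push 2. Stack: [2]
LOAD_FAST b → push -6. Stack: [2, -6]
BINARY_OP & → 2 & -6 = 2. Stack: [2]
LOAD_CONST → push 11. Stack: [2, 11]
BINARY_OP * → 2 * 11 = 22. Stack: [22]
STORE_FAST k → k=22. Stack: []
LOAD_FAST_LOAD_FAST a,k → push 14,22. Stack: [14, 22]
BINARY_OP + → 14 + 22 = 36. Stack: [36]
STORE_FAST k → k=36. Stack: []
LOAD_CONST → push 9. Stack: [9]
LOAD_FAST k → push 36. Stack: [9, 36]
BINARY_OP % → 9 % 36 = 9. Stack: [9]
STORE_FAST s → s=9. Stack: []
LOAD_FAST_LOAD_FAST a,a → push 14,14. Stack: [14, 14]
BINARY_OP - → 14 - 14 = 0. Stack: [0]
LOAD_FAST k → push 36. Stack: [0, 36]
BINARY_OP - → 0 - 36 = -36. Stack: [-36]
STORE_FAST w → w=-36. Stack: []
LOAD_CONST → push 7. Stack: [7]
LOAD_FAST w → push -36. Stack: [7, -36]
BINARY_OP % → 7 % -36 = -29. Stack: [-29]
STORE_FAST s → s=-29. Stack: []
LOAD_CONST → push 5. Stack: [5]
LOAD_FAST w → push -36. Stack: [5, -36]
BINARY_OP | → 5 | -36 = -35. Stack: [-35]
LOAD_FAST_LOAD_FAST a,b → push 14,-6. Stack: [-35, 14, -6]
BINARY_OP * → 14 * -6 = -84. Stack: [-35, -84]
BINARY_OP + → -35 + -84 = -119. Stack: [-119]
STORE_FAST t → t=-119. Stack: []
LOAD_FAST t → push -119. Stack: [-119]
RETURN_VALUE → return -119.

-119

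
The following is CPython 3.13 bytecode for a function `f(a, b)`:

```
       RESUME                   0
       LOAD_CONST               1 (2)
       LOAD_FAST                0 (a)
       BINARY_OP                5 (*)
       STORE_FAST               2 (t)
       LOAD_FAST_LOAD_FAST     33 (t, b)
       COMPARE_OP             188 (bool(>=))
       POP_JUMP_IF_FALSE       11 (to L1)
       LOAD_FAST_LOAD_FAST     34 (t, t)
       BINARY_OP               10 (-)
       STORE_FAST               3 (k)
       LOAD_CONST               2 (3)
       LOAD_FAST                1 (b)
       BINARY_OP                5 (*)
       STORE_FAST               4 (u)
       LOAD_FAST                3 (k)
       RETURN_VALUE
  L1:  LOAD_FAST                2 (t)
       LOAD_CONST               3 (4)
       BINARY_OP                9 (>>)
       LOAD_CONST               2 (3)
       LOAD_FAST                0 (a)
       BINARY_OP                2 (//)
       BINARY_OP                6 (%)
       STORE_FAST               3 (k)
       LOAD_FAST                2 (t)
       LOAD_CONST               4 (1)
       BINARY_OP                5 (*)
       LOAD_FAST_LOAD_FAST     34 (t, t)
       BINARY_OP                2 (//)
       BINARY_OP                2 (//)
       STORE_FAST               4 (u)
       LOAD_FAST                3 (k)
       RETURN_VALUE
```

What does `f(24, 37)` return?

LOAD_CONST → push 2. Stack: [2]
LOAD_FAST a → push 24. Stack: [2, 24]
BINARY_OP * → 2 * 24 = 48. Stack: [48]
STORE_FAST t → t=48. Stack: []
LOAD_FAST_LOAD_FAST t,b → push 48,37. Stack: [48, 37]
COMPARE_OP bool(>=) → 48 vs 37 = True. Stack: [True]
POP_JUMP_IF_FALSE → pop True; no jump. Stack: []
LOAD_FAST_LOAD_FAST t,t → push 48,48. Stack: [48, 48]
BINARY_OP - → 48 - 48 = 0. Stack: [0]
STORE_FAST k → k=0. Stack: []
LOAD_CONST → push 3. Stack: [3]
LOAD_FAST b → push 37. Stack: [3, 37]
BINARY_OP * → 3 * 37 = 111. Stack: [111]
STORE_FAST u → u=111. Stack: []
LOAD_FAST k → push 0. Stack: [0]
RETURN_VALUE → return 0.

0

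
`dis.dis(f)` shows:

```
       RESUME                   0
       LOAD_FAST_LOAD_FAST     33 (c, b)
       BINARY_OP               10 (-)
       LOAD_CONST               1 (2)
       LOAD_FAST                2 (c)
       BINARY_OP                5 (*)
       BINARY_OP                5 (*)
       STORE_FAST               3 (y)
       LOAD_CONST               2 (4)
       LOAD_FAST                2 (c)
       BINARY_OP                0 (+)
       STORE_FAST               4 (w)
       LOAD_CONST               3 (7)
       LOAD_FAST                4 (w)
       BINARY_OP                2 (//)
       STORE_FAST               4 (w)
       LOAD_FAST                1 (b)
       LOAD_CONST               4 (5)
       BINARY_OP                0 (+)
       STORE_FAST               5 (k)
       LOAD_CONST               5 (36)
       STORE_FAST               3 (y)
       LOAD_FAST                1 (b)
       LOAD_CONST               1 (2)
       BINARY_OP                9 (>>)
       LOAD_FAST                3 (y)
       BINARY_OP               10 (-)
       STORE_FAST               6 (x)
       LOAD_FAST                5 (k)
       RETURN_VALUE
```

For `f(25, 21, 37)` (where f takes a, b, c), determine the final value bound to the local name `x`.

-31

LOAD_FAST_LOAD_FAST c,b → push 37,21. Stack: [37, 21]
BINARY_OP - → 37 - 21 = 16. Stack: [16]
LOAD_CONST → push 2. Stack: [16, 2]
LOAD_FAST c → push 37. Stack: [16, 2, 37]
BINARY_OP * → 2 * 37 = 74. Stack: [16, 74]
BINARY_OP * → 16 * 74 = 1184. Stack: [1184]
STORE_FAST y → y=1184. Stack: []
LOAD_CONST → push 4. Stack: [4]
LOAD_FAST c → push 37. Stack: [4, 37]
BINARY_OP + → 4 + 37 = 41. Stack: [41]
STORE_FAST w → w=41. Stack: []
LOAD_CONST → push 7. Stack: [7]
LOAD_FAST w → push 41. Stack: [7, 41]
BINARY_OP // → 7 // 41 = 0. Stack: [0]
STORE_FAST w → w=0. Stack: []
LOAD_FAST b → push 21. Stack: [21]
LOAD_CONST → push 5. Stack: [21, 5]
BINARY_OP + → 21 + 5 = 26. Stack: [26]
STORE_FAST k → k=26. Stack: []
LOAD_CONST → push 36. Stack: [36]
STORE_FAST y → y=36. Stack: []
LOAD_FAST b → push 21. Stack: [21]
LOAD_CONST → push 2. Stack: [21, 2]
BINARY_OP >> → 21 >> 2 = 5. Stack: [5]
LOAD_FAST y → push 36. Stack: [5, 36]
BINARY_OP - → 5 - 36 = -31. Stack: [-31]
STORE_FAST x → x=-31. Stack: []
LOAD_FAST k → push 26. Stack: [26]
RETURN_VALUE → return 26.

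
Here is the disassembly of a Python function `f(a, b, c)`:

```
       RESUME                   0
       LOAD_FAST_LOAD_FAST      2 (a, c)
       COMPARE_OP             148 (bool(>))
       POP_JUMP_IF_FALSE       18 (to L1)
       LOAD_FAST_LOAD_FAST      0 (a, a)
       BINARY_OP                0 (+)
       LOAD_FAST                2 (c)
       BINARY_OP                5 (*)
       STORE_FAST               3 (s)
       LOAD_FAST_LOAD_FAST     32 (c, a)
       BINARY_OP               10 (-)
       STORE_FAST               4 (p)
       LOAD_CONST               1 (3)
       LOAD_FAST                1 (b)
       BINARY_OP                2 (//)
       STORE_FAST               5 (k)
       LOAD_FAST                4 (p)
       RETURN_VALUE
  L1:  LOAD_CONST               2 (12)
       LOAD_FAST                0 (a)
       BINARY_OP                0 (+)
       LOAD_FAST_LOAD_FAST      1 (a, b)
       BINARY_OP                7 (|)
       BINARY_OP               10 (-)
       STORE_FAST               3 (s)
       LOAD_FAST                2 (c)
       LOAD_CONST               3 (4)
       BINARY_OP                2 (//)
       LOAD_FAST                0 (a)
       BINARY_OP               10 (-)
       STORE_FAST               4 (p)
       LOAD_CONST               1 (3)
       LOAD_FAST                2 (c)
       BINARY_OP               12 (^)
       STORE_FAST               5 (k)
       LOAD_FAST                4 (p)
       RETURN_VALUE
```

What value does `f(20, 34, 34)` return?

-12

LOAD_FAST_LOAD_FAST a,c → push 20,34. Stack: [20, 34]
COMPARE_OP bool(>) → 20 vs 34 = False. Stack: [False]
POP_JUMP_IF_FALSE → pop False; jump. Stack: []
LOAD_CONST → push 12. Stack: [12]
LOAD_FAST a → push 20. Stack: [12, 20]
BINARY_OP + → 12 + 20 = 32. Stack: [32]
LOAD_FAST_LOAD_FAST a,b → push 20,34. Stack: [32, 20, 34]
BINARY_OP | → 20 | 34 = 54. Stack: [32, 54]
BINARY_OP - → 32 - 54 = -22. Stack: [-22]
STORE_FAST s → s=-22. Stack: []
LOAD_FAST c → push 34. Stack: [34]
LOAD_CONST → push 4. Stack: [34, 4]
BINARY_OP // → 34 // 4 = 8. Stack: [8]
LOAD_FAST a → push 20. Stack: [8, 20]
BINARY_OP - → 8 - 20 = -12. Stack: [-12]
STORE_FAST p → p=-12. Stack: []
LOAD_CONST → push 3. Stack: [3]
LOAD_FAST c → push 34. Stack: [3, 34]
BINARY_OP ^ → 3 ^ 34 = 33. Stack: [33]
STORE_FAST k → k=33. Stack: []
LOAD_FAST p → push -12. Stack: [-12]
RETURN_VALUE → return -12.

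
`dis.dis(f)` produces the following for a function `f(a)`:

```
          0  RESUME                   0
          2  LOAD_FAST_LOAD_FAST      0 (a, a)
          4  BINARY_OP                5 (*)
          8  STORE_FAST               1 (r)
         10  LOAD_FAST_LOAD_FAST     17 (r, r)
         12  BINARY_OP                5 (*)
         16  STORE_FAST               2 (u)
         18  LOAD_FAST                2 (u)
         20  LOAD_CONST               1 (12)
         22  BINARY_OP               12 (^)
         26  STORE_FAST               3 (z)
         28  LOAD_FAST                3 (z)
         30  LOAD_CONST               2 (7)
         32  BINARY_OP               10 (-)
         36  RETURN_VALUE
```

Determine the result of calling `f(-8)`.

LOAD_FAST_LOAD_FAST a,a → push -8,-8. Stack: [-8, -8]
BINARY_OP * → -8 * -8 = 64. Stack: [64]
STORE_FAST r → r=64. Stack: []
LOAD_FAST_LOAD_FAST r,r → push 64,64. Stack: [64, 64]
BINARY_OP * → 64 * 64 = 4096. Stack: [4096]
STORE_FAST u → u=4096. Stack: []
LOAD_FAST u → push 4096. Stack: [4096]
LOAD_CONST → push 12. Stack: [4096, 12]
BINARY_OP ^ → 4096 ^ 12 = 4108. Stack: [4108]
STORE_FAST z → z=4108. Stack: []
LOAD_FAST z → push 4108. Stack: [4108]
LOAD_CONST → push 7. Stack: [4108, 7]
BINARY_OP - → 4108 - 7 = 4101. Stack: [4101]
RETURN_VALUE → return 4101.

4101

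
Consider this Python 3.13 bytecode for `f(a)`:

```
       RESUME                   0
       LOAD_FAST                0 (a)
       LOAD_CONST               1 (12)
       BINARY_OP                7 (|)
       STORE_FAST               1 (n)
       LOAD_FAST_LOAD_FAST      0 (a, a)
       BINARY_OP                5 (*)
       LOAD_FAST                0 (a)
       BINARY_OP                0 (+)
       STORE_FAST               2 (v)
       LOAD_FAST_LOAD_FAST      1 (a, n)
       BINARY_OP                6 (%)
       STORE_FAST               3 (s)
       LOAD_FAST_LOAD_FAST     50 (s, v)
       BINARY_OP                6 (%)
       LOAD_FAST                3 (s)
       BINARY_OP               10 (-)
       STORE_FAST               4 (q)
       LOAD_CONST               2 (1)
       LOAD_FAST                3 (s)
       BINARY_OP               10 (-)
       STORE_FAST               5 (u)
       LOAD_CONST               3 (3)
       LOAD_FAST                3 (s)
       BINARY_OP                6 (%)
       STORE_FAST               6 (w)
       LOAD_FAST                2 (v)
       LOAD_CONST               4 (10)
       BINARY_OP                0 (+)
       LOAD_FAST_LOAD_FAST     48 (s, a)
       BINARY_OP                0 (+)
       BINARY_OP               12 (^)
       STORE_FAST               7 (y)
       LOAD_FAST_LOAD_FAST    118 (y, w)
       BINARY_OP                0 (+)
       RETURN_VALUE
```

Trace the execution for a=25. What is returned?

LOAD_FAST a → push 25. Stack: [25]
LOAD_CONST → push 12. Stack: [25, 12]
BINARY_OP | → 25 | 12 = 29. Stack: [29]
STORE_FAST n → n=29. Stack: []
LOAD_FAST_LOAD_FAST a,a → push 25,25. Stack: [25, 25]
BINARY_OP * → 25 * 25 = 625. Stack: [625]
LOAD_FAST a → push 25. Stack: [625, 25]
BINARY_OP + → 625 + 25 = 650. Stack: [650]
STORE_FAST v → v=650. Stack: []
LOAD_FAST_LOAD_FAST a,n → push 25,29. Stack: [25, 29]
BINARY_OP % → 25 % 29 = 25. Stack: [25]
STORE_FAST s → s=25. Stack: []
LOAD_FAST_LOAD_FAST s,v → push 25,650. Stack: [25, 650]
BINARY_OP % → 25 % 650 = 25. Stack: [25]
LOAD_FAST s → push 25. Stack: [25, 25]
BINARY_OP - → 25 - 25 = 0. Stack: [0]
STORE_FAST q → q=0. Stack: []
LOAD_CONST → push 1. Stack: [1]
LOAD_FAST s → push 25. Stack: [1, 25]
BINARY_OP - → 1 - 25 = -24. Stack: [-24]
STORE_FAST u → u=-24. Stack: []
LOAD_CONST → push 3. Stack: [3]
LOAD_FAST s → push 25. Stack: [3, 25]
BINARY_OP % → 3 % 25 = 3. Stack: [3]
STORE_FAST w → w=3. Stack: []
LOAD_FAST v → push 650. Stack: [650]
LOAD_CONST → push 10. Stack: [650, 10]
BINARY_OP + → 650 + 10 = 660. Stack: [660]
LOAD_FAST_LOAD_FAST s,a → push 25,25. Stack: [660, 25, 25]
BINARY_OP + → 25 + 25 = 50. Stack: [660, 50]
BINARY_OP ^ → 660 ^ 50 = 678. Stack: [678]
STORE_FAST y → y=678. Stack: []
LOAD_FAST_LOAD_FAST y,w → push 678,3. Stack: [678, 3]
BINARY_OP + → 678 + 3 = 681. Stack: [681]
RETURN_VALUE → return 681.

681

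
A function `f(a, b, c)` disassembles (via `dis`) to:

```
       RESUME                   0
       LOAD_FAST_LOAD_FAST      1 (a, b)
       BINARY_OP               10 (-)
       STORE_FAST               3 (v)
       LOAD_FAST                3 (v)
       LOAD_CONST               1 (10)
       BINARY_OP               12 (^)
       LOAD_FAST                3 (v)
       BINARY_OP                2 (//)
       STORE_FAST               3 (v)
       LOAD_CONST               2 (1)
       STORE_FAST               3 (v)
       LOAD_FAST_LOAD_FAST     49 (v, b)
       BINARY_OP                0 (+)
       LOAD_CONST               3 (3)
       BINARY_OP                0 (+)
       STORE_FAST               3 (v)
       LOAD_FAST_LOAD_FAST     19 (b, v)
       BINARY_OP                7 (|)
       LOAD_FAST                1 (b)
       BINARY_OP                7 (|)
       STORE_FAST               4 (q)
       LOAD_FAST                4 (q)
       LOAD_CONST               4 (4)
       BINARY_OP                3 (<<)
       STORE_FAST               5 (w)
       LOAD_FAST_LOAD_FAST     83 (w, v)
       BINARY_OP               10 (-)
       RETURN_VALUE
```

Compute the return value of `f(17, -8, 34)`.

LOAD_FAST_LOAD_FAST a,b → push 17,-8. Stack: [17, -8]
BINARY_OP - → 17 - -8 = 25. Stack: [25]
STORE_FAST v → v=25. Stack: []
LOAD_FAST v → push 25. Stack: [25]
LOAD_CONST → push 10. Stack: [25, 10]
BINARY_OP ^ → 25 ^ 10 = 19. Stack: [19]
LOAD_FAST v → push 25. Stack: [19, 25]
BINARY_OP // → 19 // 25 = 0. Stack: [0]
STORE_FAST v → v=0. Stack: []
LOAD_CONST → push 1. Stack: [1]
STORE_FAST v → v=1. Stack: []
LOAD_FAST_LOAD_FAST v,b → push 1,-8. Stack: [1, -8]
BINARY_OP + → 1 + -8 = -7. Stack: [-7]
LOAD_CONST → push 3. Stack: [-7, 3]
BINARY_OP + → -7 + 3 = -4. Stack: [-4]
STORE_FAST v → v=-4. Stack: []
LOAD_FAST_LOAD_FAST b,v → push -8,-4. Stack: [-8, -4]
BINARY_OP | → -8 | -4 = -4. Stack: [-4]
LOAD_FAST b → push -8. Stack: [-4, -8]
BINARY_OP | → -4 | -8 = -4. Stack: [-4]
STORE_FAST q → q=-4. Stack: []
LOAD_FAST q → push -4. Stack: [-4]
LOAD_CONST → push 4. Stack: [-4, 4]
BINARY_OP << → -4 << 4 = -64. Stack: [-64]
STORE_FAST w → w=-64. Stack: []
LOAD_FAST_LOAD_FAST w,v → push -64,-4. Stack: [-64, -4]
BINARY_OP - → -64 - -4 = -60. Stack: [-60]
RETURN_VALUE → return -60.

-60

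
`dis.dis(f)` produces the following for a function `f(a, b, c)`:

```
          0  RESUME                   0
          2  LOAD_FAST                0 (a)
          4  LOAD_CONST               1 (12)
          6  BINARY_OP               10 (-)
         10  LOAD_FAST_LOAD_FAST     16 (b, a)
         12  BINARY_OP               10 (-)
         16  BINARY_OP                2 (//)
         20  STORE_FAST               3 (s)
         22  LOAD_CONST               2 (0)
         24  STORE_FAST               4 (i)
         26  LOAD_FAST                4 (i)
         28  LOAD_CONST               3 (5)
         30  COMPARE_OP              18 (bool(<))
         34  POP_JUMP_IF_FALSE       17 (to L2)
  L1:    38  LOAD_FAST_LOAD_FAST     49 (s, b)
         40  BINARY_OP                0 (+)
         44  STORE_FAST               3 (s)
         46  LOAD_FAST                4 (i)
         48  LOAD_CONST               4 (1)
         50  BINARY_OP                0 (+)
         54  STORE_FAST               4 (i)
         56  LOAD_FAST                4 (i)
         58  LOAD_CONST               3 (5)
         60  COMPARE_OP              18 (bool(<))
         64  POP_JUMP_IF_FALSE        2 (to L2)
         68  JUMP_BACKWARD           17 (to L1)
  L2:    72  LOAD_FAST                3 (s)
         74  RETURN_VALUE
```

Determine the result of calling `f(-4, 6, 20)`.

LOAD_FAST a → push -4
LOAD_CONST → push 12
BINARY_OP - → -4 - 12 = -16
LOAD_FAST_LOAD_FAST b,a → push 6,-4
BINARY_OP - → 6 - -4 = 10
BINARY_OP // → -16 // 10 = -2
STORE_FAST s → s=-2
LOAD_CONST → push 0
STORE_FAST i → i=0
LOAD_FAST i → push 0
LOAD_CONST → push 5
COMPARE_OP bool(<) → 0 vs 5 = True
POP_JUMP_IF_FALSE → pop True; no jump
LOAD_FAST_LOAD_FAST s,b → push -2,6
BINARY_OP + → -2 + 6 = 4
STORE_FAST s → s=4
LOAD_FAST i → push 0
LOAD_CONST → push 1
BINARY_OP + → 0 + 1 = 1
STORE_FAST i → i=1
LOAD_FAST i → push 1
LOAD_CONST → push 5
COMPARE_OP bool(<) → 1 vs 5 = True
POP_JUMP_IF_FALSE → pop True; no jump
LOAD_FAST_LOAD_FAST s,b → push 4,6
BINARY_OP + → 4 + 6 = 10
STORE_FAST s → s=10
LOAD_FAST i → push 1
LOAD_CONST → push 1
BINARY_OP + → 1 + 1 = 2
STORE_FAST i → i=2
LOAD_FAST i → push 2
LOAD_CONST → push 5
COMPARE_OP bool(<) → 2 vs 5 = True
POP_JUMP_IF_FALSE → pop True; no jump
LOAD_FAST_LOAD_FAST s,b → push 10,6
BINARY_OP + → 10 + 6 = 16
STORE_FAST s → s=16
LOAD_FAST i → push 2
LOAD_CONST → push 1
BINARY_OP + → 2 + 1 = 3
STORE_FAST i → i=3
LOAD_FAST i → push 3
LOAD_CONST → push 5
COMPARE_OP bool(<) → 3 vs 5 = True
POP_JUMP_IF_FALSE → pop True; no jump
LOAD_FAST_LOAD_FAST s,b → push 16,6
BINARY_OP + → 16 + 6 = 22
STORE_FAST s → s=22
LOAD_FAST i → push 3
LOAD_CONST → push 1
BINARY_OP + → 3 + 1 = 4
STORE_FAST i → i=4
LOAD_FAST i → push 4
LOAD_CONST → push 5
COMPARE_OP bool(<) → 4 vs 5 = True
POP_JUMP_IF_FALSE → pop True; no jump
LOAD_FAST_LOAD_FAST s,b → push 22,6
BINARY_OP + → 22 + 6 = 28
STORE_FAST s → s=28
LOAD_FAST i → push 4
LOAD_CONST → push 1
BINARY_OP + → 4 + 1 = 5
STORE_FAST i → i=5
LOAD_FAST i → push 5
LOAD_CONST → push 5
COMPARE_OP bool(<) → 5 vs 5 = False
POP_JUMP_IF_FALSE → pop False; jump
LOAD_FAST s → push 28
RETURN_VALUE → return 28.

28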